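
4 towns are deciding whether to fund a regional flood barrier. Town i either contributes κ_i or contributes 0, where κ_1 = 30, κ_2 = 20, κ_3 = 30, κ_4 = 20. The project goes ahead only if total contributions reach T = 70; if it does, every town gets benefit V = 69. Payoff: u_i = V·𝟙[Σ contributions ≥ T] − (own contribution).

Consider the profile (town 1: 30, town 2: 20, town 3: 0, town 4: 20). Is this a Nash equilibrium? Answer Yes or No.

Yes

Total = 70 ≥ 70: provided.
Town 1 (pledges 30, payoff 39): dropping to 0 → total 40, payoff 0. No gain.
Town 2 (pledges 20, payoff 49): dropping to 0 → total 50, payoff 0. No gain.
Town 3 (pledges 0, payoff 69): pledging 30 → total 100, payoff 39. No gain.
Town 4 (pledges 20, payoff 49): dropping to 0 → total 50, payoff 0. No gain.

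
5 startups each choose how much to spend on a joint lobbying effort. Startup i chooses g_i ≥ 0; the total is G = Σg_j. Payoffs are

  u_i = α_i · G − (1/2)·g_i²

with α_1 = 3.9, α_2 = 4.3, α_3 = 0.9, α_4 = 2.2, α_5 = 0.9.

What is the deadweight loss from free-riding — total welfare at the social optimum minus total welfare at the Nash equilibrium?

Startup i's FOC: ∂u_i/∂g_i = α_i − g_i = 0, so g_i* = α_i.
NE contributions = (3.9, 4.3, 0.9, 2.2, 0.9); G = 12.2.
W^NE = (Σα)·G − ½Σα_i² = 12.2² − ½·40.16 = 128.76.
Planner sets g_i = Σα_j = 12.2 for every i, so G^SO = 5·12.2 = 61.
W^SO = (Σα)·G^SO − ½·5·(Σα)² = (5/2)·12.2² = 372.1.
Deadweight loss = W^SO − W^NE = 243.34.

243.34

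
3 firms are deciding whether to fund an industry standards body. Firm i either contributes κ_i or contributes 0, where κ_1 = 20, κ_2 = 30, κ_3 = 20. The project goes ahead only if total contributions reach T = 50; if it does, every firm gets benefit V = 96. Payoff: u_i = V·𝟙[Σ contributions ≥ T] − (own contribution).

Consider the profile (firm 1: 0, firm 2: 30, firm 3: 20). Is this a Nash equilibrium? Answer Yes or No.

Total = 50 ≥ 50: provided.
Firm 1 (pledges 0, payoff 96): pledging 20 → total 70, payoff 76. No gain.
Firm 2 (pledges 30, payoff 66): dropping to 0 → total 20, payoff 0. No gain.
Firm 3 (pledges 20, payoff 76): dropping to 0 → total 30, payoff 0. No gain.

Yes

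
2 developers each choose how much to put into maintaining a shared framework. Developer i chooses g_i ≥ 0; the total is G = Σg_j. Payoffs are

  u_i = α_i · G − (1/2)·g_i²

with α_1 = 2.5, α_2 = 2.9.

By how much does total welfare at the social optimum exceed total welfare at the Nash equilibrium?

7.33

Developer i's FOC: ∂u_i/∂g_i = α_i − g_i = 0, so g_i* = α_i.
NE contributions = (2.5, 2.9); G = 5.4.
W^NE = (Σα)·G − ½Σα_i² = 5.4² − ½·14.66 = 21.83.
Planner sets g_i = Σα_j = 5.4 for every i, so G^SO = 2·5.4 = 10.8.
W^SO = (Σα)·G^SO − ½·2·(Σα)² = (2/2)·5.4² = 29.16.
Deadweight loss = W^SO − W^NE = 7.33.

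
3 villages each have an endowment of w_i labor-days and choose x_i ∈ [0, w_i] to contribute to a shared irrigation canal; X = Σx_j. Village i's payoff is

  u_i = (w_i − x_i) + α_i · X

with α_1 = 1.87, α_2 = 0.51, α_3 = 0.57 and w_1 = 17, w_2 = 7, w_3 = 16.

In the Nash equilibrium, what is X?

∂u_i/∂x_i = α_i − 1, so village i contributes w_i if α_i > 1, else 0.
α_i > 1 for i ∈ {1}; NE contributions (17, 0, 0), X = 17.

17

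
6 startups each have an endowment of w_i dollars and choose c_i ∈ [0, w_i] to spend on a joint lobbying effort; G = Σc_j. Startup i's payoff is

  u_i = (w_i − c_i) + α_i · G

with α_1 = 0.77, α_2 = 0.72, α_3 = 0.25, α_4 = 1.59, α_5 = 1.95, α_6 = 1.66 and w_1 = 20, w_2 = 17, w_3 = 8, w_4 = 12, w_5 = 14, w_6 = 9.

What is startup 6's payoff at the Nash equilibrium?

58.1

∂u_i/∂c_i = α_i − 1, so startup i contributes w_i if α_i > 1, else 0.
α_i > 1 for i ∈ {4, 5, 6}; NE contributions (0, 0, 0, 12, 14, 9), G = 35.
u_6 = (9 − 9) + 1.66·35 = 58.1.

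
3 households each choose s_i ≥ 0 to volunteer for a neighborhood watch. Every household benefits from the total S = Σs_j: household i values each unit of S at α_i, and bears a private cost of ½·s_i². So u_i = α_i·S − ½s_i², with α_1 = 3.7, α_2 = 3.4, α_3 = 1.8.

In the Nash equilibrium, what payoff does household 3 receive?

Household i's FOC: ∂u_i/∂s_i = α_i − s_i = 0, so s_i* = α_i.
NE contributions = (3.7, 3.4, 1.8); S = 8.9.
u_3 = α_3·S − ½·(s_3)² = 1.8·8.9 − ½·1.8² = 14.4.

14.4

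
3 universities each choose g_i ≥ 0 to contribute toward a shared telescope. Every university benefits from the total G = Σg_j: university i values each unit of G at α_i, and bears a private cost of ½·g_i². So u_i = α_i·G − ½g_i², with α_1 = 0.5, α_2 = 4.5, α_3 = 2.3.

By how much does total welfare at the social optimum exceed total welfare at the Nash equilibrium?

39.54

University i's FOC: ∂u_i/∂g_i = α_i − g_i = 0, so g_i* = α_i.
NE contributions = (0.5, 4.5, 2.3); G = 7.3.
W^NE = (Σα)·G − ½Σα_i² = 7.3² − ½·25.79 = 40.395.
Planner sets g_i = Σα_j = 7.3 for every i, so G^SO = 3·7.3 = 21.9.
W^SO = (Σα)·G^SO − ½·3·(Σα)² = (3/2)·7.3² = 79.935.
Deadweight loss = W^SO − W^NE = 39.54.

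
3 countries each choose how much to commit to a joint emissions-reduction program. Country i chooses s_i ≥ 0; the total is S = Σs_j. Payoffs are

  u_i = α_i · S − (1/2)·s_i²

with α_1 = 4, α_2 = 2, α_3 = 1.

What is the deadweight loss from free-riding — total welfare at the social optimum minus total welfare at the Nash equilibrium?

35

Country i's FOC: ∂u_i/∂s_i = α_i − s_i = 0, so s_i* = α_i.
NE contributions = (4, 2, 1); S = 7.
W^NE = (Σα)·S − ½Σα_i² = 7² − ½·21 = 38.5.
Planner sets s_i = Σα_j = 7 for every i, so S^SO = 3·7 = 21.
W^SO = (Σα)·S^SO − ½·3·(Σα)² = (3/2)·7² = 73.5.
Deadweight loss = W^SO − W^NE = 35.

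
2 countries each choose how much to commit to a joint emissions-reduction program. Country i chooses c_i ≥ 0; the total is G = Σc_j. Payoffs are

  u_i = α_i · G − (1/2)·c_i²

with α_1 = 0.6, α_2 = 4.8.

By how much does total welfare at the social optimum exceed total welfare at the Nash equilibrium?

Country i's FOC: ∂u_i/∂c_i = α_i − c_i = 0, so c_i* = α_i.
NE contributions = (0.6, 4.8); G = 5.4.
W^NE = (Σα)·G − ½Σα_i² = 5.4² − ½·23.4 = 17.46.
Planner sets c_i = Σα_j = 5.4 for every i, so G^SO = 2·5.4 = 10.8.
W^SO = (Σα)·G^SO − ½·2·(Σα)² = (2/2)·5.4² = 29.16.
Deadweight loss = W^SO − W^NE = 11.7.

11.7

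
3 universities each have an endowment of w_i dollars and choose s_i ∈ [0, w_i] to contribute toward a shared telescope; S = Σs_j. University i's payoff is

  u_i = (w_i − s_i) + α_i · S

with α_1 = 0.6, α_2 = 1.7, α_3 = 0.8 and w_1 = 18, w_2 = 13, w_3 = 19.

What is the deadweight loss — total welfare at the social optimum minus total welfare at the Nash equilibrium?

∂u_i/∂s_i = α_i − 1, so university i contributes w_i if α_i > 1, else 0.
α_i > 1 for i ∈ {2}; NE contributions (0, 13, 0), S = 13.
W^NE = Σw_i − S^NE + (Σα_i)·S^NE = 50 + 2.1·13 = 77.3.
Planner: ∂(Σu_j)/∂s_i = Σα_j − 1 = 2.1 > 0, so everyone contributes w_i; S^SO = 50, W^SO = 50 + 2.1·50 = 155.
Deadweight loss = 77.7.

77.7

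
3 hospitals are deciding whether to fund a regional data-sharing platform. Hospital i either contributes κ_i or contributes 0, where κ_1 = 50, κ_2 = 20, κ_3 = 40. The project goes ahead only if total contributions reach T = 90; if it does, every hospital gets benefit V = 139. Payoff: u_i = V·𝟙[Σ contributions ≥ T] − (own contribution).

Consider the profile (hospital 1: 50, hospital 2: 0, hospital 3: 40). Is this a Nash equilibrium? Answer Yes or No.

Total = 90 ≥ 90: provided.
Hospital 1 (pledges 50, payoff 89): dropping to 0 → total 40, payoff 0. No gain.
Hospital 2 (pledges 0, payoff 139): pledging 20 → total 110, payoff 119. No gain.
Hospital 3 (pledges 40, payoff 99): dropping to 0 → total 50, payoff 0. No gain.

Yes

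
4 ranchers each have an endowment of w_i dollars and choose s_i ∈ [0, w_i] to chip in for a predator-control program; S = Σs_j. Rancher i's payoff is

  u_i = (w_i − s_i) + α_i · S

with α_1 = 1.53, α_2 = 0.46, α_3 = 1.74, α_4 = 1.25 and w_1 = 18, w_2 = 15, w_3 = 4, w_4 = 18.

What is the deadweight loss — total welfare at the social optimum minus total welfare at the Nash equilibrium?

∂u_i/∂s_i = α_i − 1, so rancher i contributes w_i if α_i > 1, else 0.
α_i > 1 for i ∈ {1, 3, 4}; NE contributions (18, 0, 4, 18), S = 40.
W^NE = Σw_i − S^NE + (Σα_i)·S^NE = 55 + 3.98·40 = 214.2.
Planner: ∂(Σu_j)/∂s_i = Σα_j − 1 = 3.98 > 0, so everyone contributes w_i; S^SO = 55, W^SO = 55 + 3.98·55 = 273.9.
Deadweight loss = 59.7.

59.7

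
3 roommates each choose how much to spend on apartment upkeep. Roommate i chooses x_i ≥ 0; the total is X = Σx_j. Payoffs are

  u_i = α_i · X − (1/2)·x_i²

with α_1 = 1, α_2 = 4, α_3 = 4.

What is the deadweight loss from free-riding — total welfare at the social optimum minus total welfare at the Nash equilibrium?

Roommate i's FOC: ∂u_i/∂x_i = α_i − x_i = 0, so x_i* = α_i.
NE contributions = (1, 4, 4); X = 9.
W^NE = (Σα)·X − ½Σα_i² = 9² − ½·33 = 64.5.
Planner sets x_i = Σα_j = 9 for every i, so X^SO = 3·9 = 27.
W^SO = (Σα)·X^SO − ½·3·(Σα)² = (3/2)·9² = 121.5.
Deadweight loss = W^SO − W^NE = 57.

57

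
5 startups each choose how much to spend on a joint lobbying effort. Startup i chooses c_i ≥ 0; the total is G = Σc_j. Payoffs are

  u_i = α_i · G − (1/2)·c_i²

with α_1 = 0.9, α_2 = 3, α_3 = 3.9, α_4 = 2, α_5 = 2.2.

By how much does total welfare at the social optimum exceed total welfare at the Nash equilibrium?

232.93

Startup i's FOC: ∂u_i/∂c_i = α_i − c_i = 0, so c_i* = α_i.
NE contributions = (0.9, 3, 3.9, 2, 2.2); G = 12.
W^NE = (Σα)·G − ½Σα_i² = 12² − ½·33.86 = 127.07.
Planner sets c_i = Σα_j = 12 for every i, so G^SO = 5·12 = 60.
W^SO = (Σα)·G^SO − ½·5·(Σα)² = (5/2)·12² = 360.
Deadweight loss = W^SO − W^NE = 232.93.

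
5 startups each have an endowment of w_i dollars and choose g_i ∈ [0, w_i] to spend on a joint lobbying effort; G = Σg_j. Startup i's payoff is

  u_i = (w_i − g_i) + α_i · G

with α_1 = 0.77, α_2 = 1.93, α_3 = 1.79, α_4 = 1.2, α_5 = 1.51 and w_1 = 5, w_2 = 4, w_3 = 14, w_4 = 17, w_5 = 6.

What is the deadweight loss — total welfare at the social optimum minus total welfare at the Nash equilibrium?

31

∂u_i/∂g_i = α_i − 1, so startup i contributes w_i if α_i > 1, else 0.
α_i > 1 for i ∈ {2, 3, 4, 5}; NE contributions (0, 4, 14, 17, 6), G = 41.
W^NE = Σw_i − G^NE + (Σα_i)·G^NE = 46 + 6.2·41 = 300.2.
Planner: ∂(Σu_j)/∂g_i = Σα_j − 1 = 6.2 > 0, so everyone contributes w_i; G^SO = 46, W^SO = 46 + 6.2·46 = 331.2.
Deadweight loss = 31.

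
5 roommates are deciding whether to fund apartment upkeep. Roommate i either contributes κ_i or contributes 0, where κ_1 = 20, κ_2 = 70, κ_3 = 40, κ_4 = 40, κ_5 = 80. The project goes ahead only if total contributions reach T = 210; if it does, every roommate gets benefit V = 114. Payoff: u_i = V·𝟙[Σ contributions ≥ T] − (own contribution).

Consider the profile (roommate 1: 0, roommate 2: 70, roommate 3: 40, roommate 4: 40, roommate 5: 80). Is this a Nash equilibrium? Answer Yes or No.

Total = 230 ≥ 210: provided.
Roommate 1 (pledges 0, payoff 114): pledging 20 → total 250, payoff 94. No gain.
Roommate 2 (pledges 70, payoff 44): dropping to 0 → total 160, payoff 0. No gain.
Roommate 3 (pledges 40, payoff 74): dropping to 0 → total 190, payoff 0. No gain.
Roommate 4 (pledges 40, payoff 74): dropping to 0 → total 190, payoff 0. No gain.
Roommate 5 (pledges 80, payoff 34): dropping to 0 → total 150, payoff 0. No gain.

Yes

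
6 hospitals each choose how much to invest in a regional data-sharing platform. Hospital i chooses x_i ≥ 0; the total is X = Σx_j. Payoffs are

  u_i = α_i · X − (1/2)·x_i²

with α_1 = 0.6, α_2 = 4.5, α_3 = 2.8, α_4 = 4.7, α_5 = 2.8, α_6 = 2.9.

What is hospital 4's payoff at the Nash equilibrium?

74.965

Hospital i's FOC: ∂u_i/∂x_i = α_i − x_i = 0, so x_i* = α_i.
NE contributions = (0.6, 4.5, 2.8, 4.7, 2.8, 2.9); X = 18.3.
u_4 = α_4·X − ½·(x_4)² = 4.7·18.3 − ½·4.7² = 74.965.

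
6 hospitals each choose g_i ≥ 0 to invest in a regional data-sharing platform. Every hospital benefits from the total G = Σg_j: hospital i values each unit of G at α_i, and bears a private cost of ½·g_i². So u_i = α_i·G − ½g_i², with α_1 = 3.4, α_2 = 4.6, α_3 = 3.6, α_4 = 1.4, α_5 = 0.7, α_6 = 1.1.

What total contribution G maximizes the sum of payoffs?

88.8

Planner FOC: ∂(Σu_j)/∂g_i = (Σα_j) − g_i = 0, so g_i^SO = Σα_j = 14.8 for every i; G^SO = 88.8.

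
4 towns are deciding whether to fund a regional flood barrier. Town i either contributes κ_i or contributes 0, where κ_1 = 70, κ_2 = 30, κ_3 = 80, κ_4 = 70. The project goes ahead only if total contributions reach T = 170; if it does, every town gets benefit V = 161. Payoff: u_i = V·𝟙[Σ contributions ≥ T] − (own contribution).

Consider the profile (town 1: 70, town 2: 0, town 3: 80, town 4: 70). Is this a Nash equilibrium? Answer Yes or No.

Yes

Total = 220 ≥ 170: provided.
Town 1 (pledges 70, payoff 91): dropping to 0 → total 150, payoff 0. No gain.
Town 2 (pledges 0, payoff 161): pledging 30 → total 250, payoff 131. No gain.
Town 3 (pledges 80, payoff 81): dropping to 0 → total 140, payoff 0. No gain.
Town 4 (pledges 70, payoff 91): dropping to 0 → total 150, payoff 0. No gain.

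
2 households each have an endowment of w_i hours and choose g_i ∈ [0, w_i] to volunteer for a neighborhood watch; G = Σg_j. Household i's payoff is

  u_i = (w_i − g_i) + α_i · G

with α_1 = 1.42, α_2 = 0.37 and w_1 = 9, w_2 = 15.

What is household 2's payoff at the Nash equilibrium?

18.33

∂u_i/∂g_i = α_i − 1, so household i contributes w_i if α_i > 1, else 0.
α_i > 1 for i ∈ {1}; NE contributions (9, 0), G = 9.
u_2 = (15 − 0) + 0.37·9 = 18.33.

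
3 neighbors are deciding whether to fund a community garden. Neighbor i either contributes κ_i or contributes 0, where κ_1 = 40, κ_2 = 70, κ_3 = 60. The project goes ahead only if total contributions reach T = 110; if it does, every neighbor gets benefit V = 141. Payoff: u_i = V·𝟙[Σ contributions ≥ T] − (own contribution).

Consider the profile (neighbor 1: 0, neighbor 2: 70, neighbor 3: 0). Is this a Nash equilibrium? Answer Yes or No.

Total = 70 < 110: not provided.
Neighbor 1 (pledges 0, payoff 0): pledging 40 → total 110, payoff 101. Profitable deviation.

No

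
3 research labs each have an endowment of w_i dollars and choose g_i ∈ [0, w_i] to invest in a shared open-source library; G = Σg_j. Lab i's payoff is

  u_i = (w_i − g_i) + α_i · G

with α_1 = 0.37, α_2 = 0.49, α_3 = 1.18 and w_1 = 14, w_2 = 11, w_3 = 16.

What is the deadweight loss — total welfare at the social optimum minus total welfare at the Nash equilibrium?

∂u_i/∂g_i = α_i − 1, so lab i contributes w_i if α_i > 1, else 0.
α_i > 1 for i ∈ {3}; NE contributions (0, 0, 16), G = 16.
W^NE = Σw_i − G^NE + (Σα_i)·G^NE = 41 + 1.04·16 = 57.64.
Planner: ∂(Σu_j)/∂g_i = Σα_j − 1 = 1.04 > 0, so everyone contributes w_i; G^SO = 41, W^SO = 41 + 1.04·41 = 83.64.
Deadweight loss = 26.

26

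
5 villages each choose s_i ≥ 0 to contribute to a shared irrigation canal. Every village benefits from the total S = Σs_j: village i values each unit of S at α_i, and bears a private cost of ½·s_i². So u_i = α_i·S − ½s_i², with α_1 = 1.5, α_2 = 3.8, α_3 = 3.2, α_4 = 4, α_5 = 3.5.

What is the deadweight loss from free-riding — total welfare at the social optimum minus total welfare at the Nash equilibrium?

Village i's FOC: ∂u_i/∂s_i = α_i − s_i = 0, so s_i* = α_i.
NE contributions = (1.5, 3.8, 3.2, 4, 3.5); S = 16.
W^NE = (Σα)·S − ½Σα_i² = 16² − ½·55.18 = 228.41.
Planner sets s_i = Σα_j = 16 for every i, so S^SO = 5·16 = 80.
W^SO = (Σα)·S^SO − ½·5·(Σα)² = (5/2)·16² = 640.
Deadweight loss = W^SO − W^NE = 411.59.

411.59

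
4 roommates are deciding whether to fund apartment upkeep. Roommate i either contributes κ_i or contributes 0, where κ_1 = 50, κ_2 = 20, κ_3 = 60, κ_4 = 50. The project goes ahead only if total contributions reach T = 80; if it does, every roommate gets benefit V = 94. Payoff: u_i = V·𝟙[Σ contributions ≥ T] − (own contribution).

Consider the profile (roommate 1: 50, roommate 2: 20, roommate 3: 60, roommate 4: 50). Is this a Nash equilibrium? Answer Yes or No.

Total = 180 ≥ 80: provided.
Roommate 1 (pledges 50, payoff 44): dropping to 0 → total 130, payoff 94. Profitable deviation.

No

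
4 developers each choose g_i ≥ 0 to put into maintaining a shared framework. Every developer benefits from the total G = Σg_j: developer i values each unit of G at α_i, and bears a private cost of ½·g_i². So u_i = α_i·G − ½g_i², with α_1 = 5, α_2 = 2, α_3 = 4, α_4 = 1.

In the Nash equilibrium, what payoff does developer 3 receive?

Developer i's FOC: ∂u_i/∂g_i = α_i − g_i = 0, so g_i* = α_i.
NE contributions = (5, 2, 4, 1); G = 12.
u_3 = α_3·G − ½·(g_3)² = 4·12 − ½·4² = 40.

40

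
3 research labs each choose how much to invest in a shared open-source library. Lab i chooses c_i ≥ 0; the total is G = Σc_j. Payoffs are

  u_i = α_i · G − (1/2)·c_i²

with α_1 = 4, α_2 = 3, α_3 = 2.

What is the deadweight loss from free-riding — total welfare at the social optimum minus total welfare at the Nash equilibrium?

55

Lab i's FOC: ∂u_i/∂c_i = α_i − c_i = 0, so c_i* = α_i.
NE contributions = (4, 3, 2); G = 9.
W^NE = (Σα)·G − ½Σα_i² = 9² − ½·29 = 66.5.
Planner sets c_i = Σα_j = 9 for every i, so G^SO = 3·9 = 27.
W^SO = (Σα)·G^SO − ½·3·(Σα)² = (3/2)·9² = 121.5.
Deadweight loss = W^SO − W^NE = 55.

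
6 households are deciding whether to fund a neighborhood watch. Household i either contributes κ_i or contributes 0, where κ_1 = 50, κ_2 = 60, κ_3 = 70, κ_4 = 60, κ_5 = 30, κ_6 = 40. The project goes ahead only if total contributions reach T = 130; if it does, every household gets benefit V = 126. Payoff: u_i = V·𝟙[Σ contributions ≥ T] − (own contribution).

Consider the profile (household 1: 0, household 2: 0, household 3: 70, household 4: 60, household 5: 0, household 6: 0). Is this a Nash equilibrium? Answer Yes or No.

Yes

Total = 130 ≥ 130: provided.
Household 1 (pledges 0, payoff 126): pledging 50 → total 180, payoff 76. No gain.
Household 2 (pledges 0, payoff 126): pledging 60 → total 190, payoff 66. No gain.
Household 3 (pledges 70, payoff 56): dropping to 0 → total 60, payoff 0. No gain.
Household 4 (pledges 60, payoff 66): dropping to 0 → total 70, payoff 0. No gain.
Household 5 (pledges 0, payoff 126): pledging 30 → total 160, payoff 96. No gain.
Household 6 (pledges 0, payoff 126): pledging 40 → total 170, payoff 86. No gain.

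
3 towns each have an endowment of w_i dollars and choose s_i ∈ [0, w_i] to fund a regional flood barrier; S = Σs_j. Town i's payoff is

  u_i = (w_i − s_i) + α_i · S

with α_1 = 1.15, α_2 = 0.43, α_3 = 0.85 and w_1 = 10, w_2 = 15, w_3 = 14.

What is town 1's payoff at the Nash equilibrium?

∂u_i/∂s_i = α_i − 1, so town i contributes w_i if α_i > 1, else 0.
α_i > 1 for i ∈ {1}; NE contributions (10, 0, 0), S = 10.
u_1 = (10 − 10) + 1.15·10 = 11.5.

11.5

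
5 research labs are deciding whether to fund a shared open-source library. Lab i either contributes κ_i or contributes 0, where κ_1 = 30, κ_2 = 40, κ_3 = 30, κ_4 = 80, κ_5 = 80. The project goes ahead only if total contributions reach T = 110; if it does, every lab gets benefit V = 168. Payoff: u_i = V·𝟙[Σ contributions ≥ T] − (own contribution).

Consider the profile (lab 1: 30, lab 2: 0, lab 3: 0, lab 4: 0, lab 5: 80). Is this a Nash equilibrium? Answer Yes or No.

Yes

Total = 110 ≥ 110: provided.
Lab 1 (pledges 30, payoff 138): dropping to 0 → total 80, payoff 0. No gain.
Lab 2 (pledges 0, payoff 168): pledging 40 → total 150, payoff 128. No gain.
Lab 3 (pledges 0, payoff 168): pledging 30 → total 140, payoff 138. No gain.
Lab 4 (pledges 0, payoff 168): pledging 80 → total 190, payoff 88. No gain.
Lab 5 (pledges 80, payoff 88): dropping to 0 → total 30, payoff 0. No gain.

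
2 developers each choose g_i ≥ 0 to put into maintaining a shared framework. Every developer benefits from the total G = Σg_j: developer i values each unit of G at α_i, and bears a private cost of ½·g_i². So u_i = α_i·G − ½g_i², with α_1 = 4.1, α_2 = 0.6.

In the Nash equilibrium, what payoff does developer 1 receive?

Developer i's FOC: ∂u_i/∂g_i = α_i − g_i = 0, so g_i* = α_i.
NE contributions = (4.1, 0.6); G = 4.7.
u_1 = α_1·G − ½·(g_1)² = 4.1·4.7 − ½·4.1² = 10.865.

10.865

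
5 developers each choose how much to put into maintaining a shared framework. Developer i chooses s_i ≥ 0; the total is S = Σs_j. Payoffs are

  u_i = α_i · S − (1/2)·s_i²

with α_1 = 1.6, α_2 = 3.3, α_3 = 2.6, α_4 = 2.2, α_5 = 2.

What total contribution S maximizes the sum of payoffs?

Planner FOC: ∂(Σu_j)/∂s_i = (Σα_j) − s_i = 0, so s_i^SO = Σα_j = 11.7 for every i; S^SO = 58.5.

58.5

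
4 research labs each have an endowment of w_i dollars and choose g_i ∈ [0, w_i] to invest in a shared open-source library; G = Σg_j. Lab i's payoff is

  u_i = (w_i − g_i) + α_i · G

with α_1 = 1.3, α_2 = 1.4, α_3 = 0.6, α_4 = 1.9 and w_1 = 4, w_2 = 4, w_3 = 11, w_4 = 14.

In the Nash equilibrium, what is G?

∂u_i/∂g_i = α_i − 1, so lab i contributes w_i if α_i > 1, else 0.
α_i > 1 for i ∈ {1, 2, 4}; NE contributions (4, 4, 0, 14), G = 22.

22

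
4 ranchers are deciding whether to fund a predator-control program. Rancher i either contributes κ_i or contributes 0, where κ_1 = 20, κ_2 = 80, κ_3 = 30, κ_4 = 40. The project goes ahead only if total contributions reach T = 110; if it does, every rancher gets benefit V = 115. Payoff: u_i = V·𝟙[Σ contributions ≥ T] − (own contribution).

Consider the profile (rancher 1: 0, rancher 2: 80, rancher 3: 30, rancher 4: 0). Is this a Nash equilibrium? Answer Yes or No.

Total = 110 ≥ 110: provided.
Rancher 1 (pledges 0, payoff 115): pledging 20 → total 130, payoff 95. No gain.
Rancher 2 (pledges 80, payoff 35): dropping to 0 → total 30, payoff 0. No gain.
Rancher 3 (pledges 30, payoff 85): dropping to 0 → total 80, payoff 0. No gain.
Rancher 4 (pledges 0, payoff 115): pledging 40 → total 150, payoff 75. No gain.

Yes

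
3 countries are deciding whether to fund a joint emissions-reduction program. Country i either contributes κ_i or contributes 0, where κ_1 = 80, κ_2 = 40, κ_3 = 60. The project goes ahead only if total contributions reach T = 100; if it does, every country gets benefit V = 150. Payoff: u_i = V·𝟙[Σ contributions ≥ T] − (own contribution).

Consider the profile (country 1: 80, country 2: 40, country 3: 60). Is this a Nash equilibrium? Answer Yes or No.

Total = 180 ≥ 100: provided.
Country 1 (pledges 80, payoff 70): dropping to 0 → total 100, payoff 150. Profitable deviation.

No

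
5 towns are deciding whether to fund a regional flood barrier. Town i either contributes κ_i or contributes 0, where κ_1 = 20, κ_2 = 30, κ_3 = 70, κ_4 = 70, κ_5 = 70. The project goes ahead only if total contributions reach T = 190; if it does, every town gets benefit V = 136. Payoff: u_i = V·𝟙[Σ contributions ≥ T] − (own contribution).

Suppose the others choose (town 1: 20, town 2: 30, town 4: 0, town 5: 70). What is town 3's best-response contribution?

70

Others' total = 120. Contributing 70 brings total to 190 ≥ 190: gain V − κ_3 = 66.
Best response: 70.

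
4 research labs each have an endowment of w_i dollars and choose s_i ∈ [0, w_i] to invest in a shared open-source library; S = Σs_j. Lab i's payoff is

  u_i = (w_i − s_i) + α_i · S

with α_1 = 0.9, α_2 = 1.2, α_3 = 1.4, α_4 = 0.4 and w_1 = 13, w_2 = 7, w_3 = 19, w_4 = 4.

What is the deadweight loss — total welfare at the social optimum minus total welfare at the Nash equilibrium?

∂u_i/∂s_i = α_i − 1, so lab i contributes w_i if α_i > 1, else 0.
α_i > 1 for i ∈ {2, 3}; NE contributions (0, 7, 19, 0), S = 26.
W^NE = Σw_i − S^NE + (Σα_i)·S^NE = 43 + 2.9·26 = 118.4.
Planner: ∂(Σu_j)/∂s_i = Σα_j − 1 = 2.9 > 0, so everyone contributes w_i; S^SO = 43, W^SO = 43 + 2.9·43 = 167.7.
Deadweight loss = 49.3.

49.3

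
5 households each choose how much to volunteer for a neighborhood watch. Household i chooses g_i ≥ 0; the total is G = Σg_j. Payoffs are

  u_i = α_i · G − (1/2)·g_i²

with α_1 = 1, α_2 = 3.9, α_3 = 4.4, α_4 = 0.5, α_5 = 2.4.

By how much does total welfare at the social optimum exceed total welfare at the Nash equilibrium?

244.05

Household i's FOC: ∂u_i/∂g_i = α_i − g_i = 0, so g_i* = α_i.
NE contributions = (1, 3.9, 4.4, 0.5, 2.4); G = 12.2.
W^NE = (Σα)·G − ½Σα_i² = 12.2² − ½·41.58 = 128.05.
Planner sets g_i = Σα_j = 12.2 for every i, so G^SO = 5·12.2 = 61.
W^SO = (Σα)·G^SO − ½·5·(Σα)² = (5/2)·12.2² = 372.1.
Deadweight loss = W^SO − W^NE = 244.05.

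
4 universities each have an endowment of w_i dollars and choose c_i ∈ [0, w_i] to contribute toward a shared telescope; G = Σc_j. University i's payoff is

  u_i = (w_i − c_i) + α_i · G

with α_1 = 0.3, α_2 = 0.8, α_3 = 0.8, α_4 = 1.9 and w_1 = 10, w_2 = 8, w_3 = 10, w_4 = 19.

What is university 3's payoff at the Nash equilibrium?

∂u_i/∂c_i = α_i − 1, so university i contributes w_i if α_i > 1, else 0.
α_i > 1 for i ∈ {4}; NE contributions (0, 0, 0, 19), G = 19.
u_3 = (10 − 0) + 0.8·19 = 25.2.

25.2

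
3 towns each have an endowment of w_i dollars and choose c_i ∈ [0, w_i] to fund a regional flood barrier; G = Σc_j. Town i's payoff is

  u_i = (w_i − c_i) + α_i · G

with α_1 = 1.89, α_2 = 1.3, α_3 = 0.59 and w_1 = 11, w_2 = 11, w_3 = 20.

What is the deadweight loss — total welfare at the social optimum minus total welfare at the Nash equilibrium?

∂u_i/∂c_i = α_i − 1, so town i contributes w_i if α_i > 1, else 0.
α_i > 1 for i ∈ {1, 2}; NE contributions (11, 11, 0), G = 22.
W^NE = Σw_i − G^NE + (Σα_i)·G^NE = 42 + 2.78·22 = 103.16.
Planner: ∂(Σu_j)/∂c_i = Σα_j − 1 = 2.78 > 0, so everyone contributes w_i; G^SO = 42, W^SO = 42 + 2.78·42 = 158.76.
Deadweight loss = 55.6.

55.6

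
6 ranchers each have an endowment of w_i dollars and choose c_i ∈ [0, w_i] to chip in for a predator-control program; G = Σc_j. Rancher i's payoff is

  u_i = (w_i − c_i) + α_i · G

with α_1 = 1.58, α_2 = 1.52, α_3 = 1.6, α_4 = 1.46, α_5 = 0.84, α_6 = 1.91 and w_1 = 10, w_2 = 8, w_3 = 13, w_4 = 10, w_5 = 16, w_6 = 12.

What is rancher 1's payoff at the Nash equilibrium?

83.74

∂u_i/∂c_i = α_i − 1, so rancher i contributes w_i if α_i > 1, else 0.
α_i > 1 for i ∈ {1, 2, 3, 4, 6}; NE contributions (10, 8, 13, 10, 0, 12), G = 53.
u_1 = (10 − 10) + 1.58·53 = 83.74.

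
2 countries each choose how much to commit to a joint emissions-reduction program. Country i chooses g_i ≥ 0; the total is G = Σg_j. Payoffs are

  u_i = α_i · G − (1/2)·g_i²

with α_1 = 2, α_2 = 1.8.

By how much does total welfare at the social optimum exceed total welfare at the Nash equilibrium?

3.62

Country i's FOC: ∂u_i/∂g_i = α_i − g_i = 0, so g_i* = α_i.
NE contributions = (2, 1.8); G = 3.8.
W^NE = (Σα)·G − ½Σα_i² = 3.8² − ½·7.24 = 10.82.
Planner sets g_i = Σα_j = 3.8 for every i, so G^SO = 2·3.8 = 7.6.
W^SO = (Σα)·G^SO − ½·2·(Σα)² = (2/2)·3.8² = 14.44.
Deadweight loss = W^SO − W^NE = 3.62.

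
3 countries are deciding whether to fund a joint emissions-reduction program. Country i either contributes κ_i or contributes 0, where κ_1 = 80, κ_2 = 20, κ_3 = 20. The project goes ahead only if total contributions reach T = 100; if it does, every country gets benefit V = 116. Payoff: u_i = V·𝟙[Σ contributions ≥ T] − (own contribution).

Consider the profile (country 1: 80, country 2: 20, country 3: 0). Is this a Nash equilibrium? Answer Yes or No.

Yes

Total = 100 ≥ 100: provided.
Country 1 (pledges 80, payoff 36): dropping to 0 → total 20, payoff 0. No gain.
Country 2 (pledges 20, payoff 96): dropping to 0 → total 80, payoff 0. No gain.
Country 3 (pledges 0, payoff 116): pledging 20 → total 120, payoff 96. No gain.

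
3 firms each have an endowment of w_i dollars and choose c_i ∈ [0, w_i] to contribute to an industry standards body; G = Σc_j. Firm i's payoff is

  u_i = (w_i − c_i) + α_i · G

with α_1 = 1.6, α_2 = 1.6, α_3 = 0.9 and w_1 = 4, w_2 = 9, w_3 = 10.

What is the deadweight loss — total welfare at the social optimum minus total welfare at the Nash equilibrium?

31

∂u_i/∂c_i = α_i − 1, so firm i contributes w_i if α_i > 1, else 0.
α_i > 1 for i ∈ {1, 2}; NE contributions (4, 9, 0), G = 13.
W^NE = Σw_i − G^NE + (Σα_i)·G^NE = 23 + 3.1·13 = 63.3.
Planner: ∂(Σu_j)/∂c_i = Σα_j − 1 = 3.1 > 0, so everyone contributes w_i; G^SO = 23, W^SO = 23 + 3.1·23 = 94.3.
Deadweight loss = 31.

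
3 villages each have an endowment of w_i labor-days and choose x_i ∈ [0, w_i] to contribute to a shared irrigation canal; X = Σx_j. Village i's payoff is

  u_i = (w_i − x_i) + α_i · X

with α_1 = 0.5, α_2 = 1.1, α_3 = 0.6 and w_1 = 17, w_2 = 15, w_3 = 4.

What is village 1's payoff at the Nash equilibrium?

24.5

∂u_i/∂x_i = α_i − 1, so village i contributes w_i if α_i > 1, else 0.
α_i > 1 for i ∈ {2}; NE contributions (0, 15, 0), X = 15.
u_1 = (17 − 0) + 0.5·15 = 24.5.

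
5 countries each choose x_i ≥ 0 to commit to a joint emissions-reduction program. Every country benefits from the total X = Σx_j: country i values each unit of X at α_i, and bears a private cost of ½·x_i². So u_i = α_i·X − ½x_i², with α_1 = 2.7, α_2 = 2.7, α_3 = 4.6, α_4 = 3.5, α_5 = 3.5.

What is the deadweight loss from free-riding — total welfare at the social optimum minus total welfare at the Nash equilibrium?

463.62

Country i's FOC: ∂u_i/∂x_i = α_i − x_i = 0, so x_i* = α_i.
NE contributions = (2.7, 2.7, 4.6, 3.5, 3.5); X = 17.
W^NE = (Σα)·X − ½Σα_i² = 17² − ½·60.24 = 258.88.
Planner sets x_i = Σα_j = 17 for every i, so X^SO = 5·17 = 85.
W^SO = (Σα)·X^SO − ½·5·(Σα)² = (5/2)·17² = 722.5.
Deadweight loss = W^SO − W^NE = 463.62.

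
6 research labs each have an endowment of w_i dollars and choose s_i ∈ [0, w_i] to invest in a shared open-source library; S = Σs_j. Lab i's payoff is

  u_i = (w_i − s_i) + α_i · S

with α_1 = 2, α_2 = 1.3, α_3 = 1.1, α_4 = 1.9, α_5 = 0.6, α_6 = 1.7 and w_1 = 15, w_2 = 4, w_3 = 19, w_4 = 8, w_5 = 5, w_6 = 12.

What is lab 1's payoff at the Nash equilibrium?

∂u_i/∂s_i = α_i − 1, so lab i contributes w_i if α_i > 1, else 0.
α_i > 1 for i ∈ {1, 2, 3, 4, 6}; NE contributions (15, 4, 19, 8, 0, 12), S = 58.
u_1 = (15 − 15) + 2·58 = 116.

116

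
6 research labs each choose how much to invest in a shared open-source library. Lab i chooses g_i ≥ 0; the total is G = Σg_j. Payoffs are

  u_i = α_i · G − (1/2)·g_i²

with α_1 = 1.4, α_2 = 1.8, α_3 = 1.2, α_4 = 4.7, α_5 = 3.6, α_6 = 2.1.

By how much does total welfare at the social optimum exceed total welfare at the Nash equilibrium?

Lab i's FOC: ∂u_i/∂g_i = α_i − g_i = 0, so g_i* = α_i.
NE contributions = (1.4, 1.8, 1.2, 4.7, 3.6, 2.1); G = 14.8.
W^NE = (Σα)·G − ½Σα_i² = 14.8² − ½·46.1 = 195.99.
Planner sets g_i = Σα_j = 14.8 for every i, so G^SO = 6·14.8 = 88.8.
W^SO = (Σα)·G^SO − ½·6·(Σα)² = (6/2)·14.8² = 657.12.
Deadweight loss = W^SO − W^NE = 461.13.

461.13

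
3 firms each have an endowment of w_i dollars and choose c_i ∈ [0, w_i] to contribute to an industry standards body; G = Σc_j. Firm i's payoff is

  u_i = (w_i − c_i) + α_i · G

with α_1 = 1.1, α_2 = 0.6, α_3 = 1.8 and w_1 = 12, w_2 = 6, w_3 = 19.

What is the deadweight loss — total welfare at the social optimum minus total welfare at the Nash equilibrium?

∂u_i/∂c_i = α_i − 1, so firm i contributes w_i if α_i > 1, else 0.
α_i > 1 for i ∈ {1, 3}; NE contributions (12, 0, 19), G = 31.
W^NE = Σw_i − G^NE + (Σα_i)·G^NE = 37 + 2.5·31 = 114.5.
Planner: ∂(Σu_j)/∂c_i = Σα_j − 1 = 2.5 > 0, so everyone contributes w_i; G^SO = 37, W^SO = 37 + 2.5·37 = 129.5.
Deadweight loss = 15.

15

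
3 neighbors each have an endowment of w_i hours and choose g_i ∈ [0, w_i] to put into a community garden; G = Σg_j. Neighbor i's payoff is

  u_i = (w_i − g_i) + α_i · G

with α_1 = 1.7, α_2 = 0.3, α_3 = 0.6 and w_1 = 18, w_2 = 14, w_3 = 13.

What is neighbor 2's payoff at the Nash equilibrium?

∂u_i/∂g_i = α_i − 1, so neighbor i contributes w_i if α_i > 1, else 0.
α_i > 1 for i ∈ {1}; NE contributions (18, 0, 0), G = 18.
u_2 = (14 − 0) + 0.3·18 = 19.4.

19.4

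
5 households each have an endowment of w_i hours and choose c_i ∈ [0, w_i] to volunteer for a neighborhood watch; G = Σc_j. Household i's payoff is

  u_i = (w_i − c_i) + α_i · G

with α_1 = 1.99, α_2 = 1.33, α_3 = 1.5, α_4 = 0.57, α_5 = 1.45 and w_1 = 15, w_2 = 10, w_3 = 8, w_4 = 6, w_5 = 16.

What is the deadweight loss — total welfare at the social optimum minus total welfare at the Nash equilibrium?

35.04

∂u_i/∂c_i = α_i − 1, so household i contributes w_i if α_i > 1, else 0.
α_i > 1 for i ∈ {1, 2, 3, 5}; NE contributions (15, 10, 8, 0, 16), G = 49.
W^NE = Σw_i − G^NE + (Σα_i)·G^NE = 55 + 5.84·49 = 341.16.
Planner: ∂(Σu_j)/∂c_i = Σα_j − 1 = 5.84 > 0, so everyone contributes w_i; G^SO = 55, W^SO = 55 + 5.84·55 = 376.2.
Deadweight loss = 35.04.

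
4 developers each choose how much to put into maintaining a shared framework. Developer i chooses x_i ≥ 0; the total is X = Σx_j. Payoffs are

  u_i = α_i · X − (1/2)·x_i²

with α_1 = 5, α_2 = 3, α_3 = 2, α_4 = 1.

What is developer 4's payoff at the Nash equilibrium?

Developer i's FOC: ∂u_i/∂x_i = α_i − x_i = 0, so x_i* = α_i.
NE contributions = (5, 3, 2, 1); X = 11.
u_4 = α_4·X − ½·(x_4)² = 1·11 − ½·1² = 10.5.

10.5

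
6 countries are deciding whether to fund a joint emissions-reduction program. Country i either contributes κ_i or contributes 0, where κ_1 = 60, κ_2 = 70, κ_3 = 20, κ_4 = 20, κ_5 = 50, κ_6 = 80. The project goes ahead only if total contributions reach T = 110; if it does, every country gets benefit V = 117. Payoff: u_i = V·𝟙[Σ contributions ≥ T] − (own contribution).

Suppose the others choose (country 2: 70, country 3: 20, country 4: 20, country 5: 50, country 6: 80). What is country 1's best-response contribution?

Others' total = 240 ≥ 110; contributing adds cost 60 for no extra benefit.
Best response: 0.

0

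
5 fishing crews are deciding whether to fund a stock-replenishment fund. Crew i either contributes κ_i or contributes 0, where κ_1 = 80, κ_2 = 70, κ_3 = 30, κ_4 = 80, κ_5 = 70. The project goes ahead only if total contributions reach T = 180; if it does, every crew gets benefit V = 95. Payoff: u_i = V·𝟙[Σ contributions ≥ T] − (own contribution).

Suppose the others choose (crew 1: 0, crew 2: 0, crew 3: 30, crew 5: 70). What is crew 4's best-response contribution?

Others' total = 100. Contributing 80 brings total to 180 ≥ 180: gain V − κ_4 = 15.
Best response: 80.

80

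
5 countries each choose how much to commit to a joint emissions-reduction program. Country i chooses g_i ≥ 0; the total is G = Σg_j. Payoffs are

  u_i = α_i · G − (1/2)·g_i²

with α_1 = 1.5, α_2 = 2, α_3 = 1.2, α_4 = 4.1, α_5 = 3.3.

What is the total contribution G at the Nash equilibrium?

Country i's FOC: ∂u_i/∂g_i = α_i − g_i = 0, so g_i* = α_i.
NE contributions = (1.5, 2, 1.2, 4.1, 3.3); G = 12.1.

12.1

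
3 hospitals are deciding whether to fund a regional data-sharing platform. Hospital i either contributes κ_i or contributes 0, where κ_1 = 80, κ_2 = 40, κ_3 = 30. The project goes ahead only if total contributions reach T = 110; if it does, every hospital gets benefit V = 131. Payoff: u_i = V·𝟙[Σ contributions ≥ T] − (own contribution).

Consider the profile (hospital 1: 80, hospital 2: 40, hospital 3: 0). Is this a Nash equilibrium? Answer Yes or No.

Yes

Total = 120 ≥ 110: provided.
Hospital 1 (pledges 80, payoff 51): dropping to 0 → total 40, payoff 0. No gain.
Hospital 2 (pledges 40, payoff 91): dropping to 0 → total 80, payoff 0. No gain.
Hospital 3 (pledges 0, payoff 131): pledging 30 → total 150, payoff 101. No gain.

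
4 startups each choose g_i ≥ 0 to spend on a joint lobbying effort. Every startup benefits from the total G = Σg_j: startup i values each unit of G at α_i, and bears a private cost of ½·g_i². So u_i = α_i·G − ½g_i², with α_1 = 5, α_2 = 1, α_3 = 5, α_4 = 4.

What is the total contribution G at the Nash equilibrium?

Startup i's FOC: ∂u_i/∂g_i = α_i − g_i = 0, so g_i* = α_i.
NE contributions = (5, 1, 5, 4); G = 15.

15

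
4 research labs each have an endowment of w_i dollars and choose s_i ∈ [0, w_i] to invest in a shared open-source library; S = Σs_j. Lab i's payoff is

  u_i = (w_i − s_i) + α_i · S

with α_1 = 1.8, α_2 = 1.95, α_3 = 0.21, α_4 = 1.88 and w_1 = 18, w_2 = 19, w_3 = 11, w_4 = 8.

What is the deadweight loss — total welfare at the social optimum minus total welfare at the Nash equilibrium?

53.24

∂u_i/∂s_i = α_i − 1, so lab i contributes w_i if α_i > 1, else 0.
α_i > 1 for i ∈ {1, 2, 4}; NE contributions (18, 19, 0, 8), S = 45.
W^NE = Σw_i − S^NE + (Σα_i)·S^NE = 56 + 4.84·45 = 273.8.
Planner: ∂(Σu_j)/∂s_i = Σα_j − 1 = 4.84 > 0, so everyone contributes w_i; S^SO = 56, W^SO = 56 + 4.84·56 = 327.04.
Deadweight loss = 53.24.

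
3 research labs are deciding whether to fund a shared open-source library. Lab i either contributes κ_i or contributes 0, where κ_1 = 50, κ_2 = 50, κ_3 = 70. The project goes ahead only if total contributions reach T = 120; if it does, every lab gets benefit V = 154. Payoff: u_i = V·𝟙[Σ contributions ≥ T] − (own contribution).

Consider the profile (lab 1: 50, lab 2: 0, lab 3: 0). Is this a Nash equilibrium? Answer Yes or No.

Total = 50 < 120: not provided.
Lab 1 (pledges 50, payoff -50): dropping to 0 → total 0, payoff 0. Profitable deviation.

No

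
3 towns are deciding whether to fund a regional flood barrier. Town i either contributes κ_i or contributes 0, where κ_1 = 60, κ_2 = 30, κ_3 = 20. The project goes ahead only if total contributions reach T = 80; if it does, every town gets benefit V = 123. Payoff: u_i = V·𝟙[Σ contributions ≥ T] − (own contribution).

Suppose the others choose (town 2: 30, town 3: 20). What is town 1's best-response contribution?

60

Others' total = 50. Contributing 60 brings total to 110 ≥ 80: gain V − κ_1 = 63.
Best response: 60.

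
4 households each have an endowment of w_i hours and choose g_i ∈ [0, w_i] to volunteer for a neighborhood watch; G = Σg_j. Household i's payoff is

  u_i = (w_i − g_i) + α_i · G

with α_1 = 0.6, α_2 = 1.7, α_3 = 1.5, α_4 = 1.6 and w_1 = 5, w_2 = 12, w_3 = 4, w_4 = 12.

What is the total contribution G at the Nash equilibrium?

28

∂u_i/∂g_i = α_i − 1, so household i contributes w_i if α_i > 1, else 0.
α_i > 1 for i ∈ {2, 3, 4}; NE contributions (0, 12, 4, 12), G = 28.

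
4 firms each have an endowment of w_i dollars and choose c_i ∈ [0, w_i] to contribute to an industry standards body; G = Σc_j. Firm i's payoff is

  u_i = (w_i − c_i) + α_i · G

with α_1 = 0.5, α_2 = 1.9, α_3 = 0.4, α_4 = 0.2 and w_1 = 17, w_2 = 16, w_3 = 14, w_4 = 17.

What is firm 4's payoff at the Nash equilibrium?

∂u_i/∂c_i = α_i − 1, so firm i contributes w_i if α_i > 1, else 0.
α_i > 1 for i ∈ {2}; NE contributions (0, 16, 0, 0), G = 16.
u_4 = (17 − 0) + 0.2·16 = 20.2.

20.2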